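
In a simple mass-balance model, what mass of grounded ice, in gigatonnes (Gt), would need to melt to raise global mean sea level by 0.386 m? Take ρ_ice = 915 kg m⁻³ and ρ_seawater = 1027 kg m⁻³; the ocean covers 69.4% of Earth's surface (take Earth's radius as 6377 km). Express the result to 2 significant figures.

Required water volume = Δh × A = 0.386 m × 3.55×10^14 m² = 1.369×10^14 m³.
ρ_w = 1027 kg m⁻³, so the mass of water = 1.369×10^14 m³ × 1027 kg m⁻³ = 1.406×10^17 kg = 1.4×10^5 Gt (and the same mass of ice, by conservation).

≈ 1.4×10^5 Gt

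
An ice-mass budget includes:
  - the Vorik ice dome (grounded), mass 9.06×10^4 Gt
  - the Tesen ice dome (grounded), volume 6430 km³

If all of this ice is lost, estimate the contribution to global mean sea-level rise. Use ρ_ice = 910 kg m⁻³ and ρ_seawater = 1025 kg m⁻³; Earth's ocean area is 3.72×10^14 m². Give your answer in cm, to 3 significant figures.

≈ 25.3 cm

Vorik: 9.06×10^4 Gt = 9.060×10^16 kg; dividing by ρ_w = 1025 kg m⁻³ gives 8.839×10^13 m³ of water.
Tesen: 6430 km³ × (910/1025) = 5709 km³ of water.
Total added water ≈ 9.410×10^13 m³ over 3.72×10^14 m² → Δh = 0.253 m = 25.3 cm.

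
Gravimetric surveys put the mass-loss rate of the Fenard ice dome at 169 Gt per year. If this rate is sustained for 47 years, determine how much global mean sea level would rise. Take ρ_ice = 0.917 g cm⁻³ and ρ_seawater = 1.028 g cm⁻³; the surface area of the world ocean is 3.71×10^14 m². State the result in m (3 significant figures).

≈ 0.0208 m

Total mass lost = 169 Gt/yr × 47 yr = 7943 Gt = 7.943×10^15 kg.
ρ_w = 1.028 g cm⁻³ = 1028 kg m⁻³, so water volume = 7.943×10^15 / 1028 = 7.727×10^12 m³.
Δh = 7.727×10^12 / 3.71×10^14 = 0.0208 m.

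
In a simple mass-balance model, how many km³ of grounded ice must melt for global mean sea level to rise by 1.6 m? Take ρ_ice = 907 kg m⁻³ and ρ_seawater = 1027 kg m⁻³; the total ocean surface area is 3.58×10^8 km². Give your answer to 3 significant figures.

≈ 6.49×10^5 km³

Required water volume = Δh × A = 1.6 m × 3.58×10^14 m² = 5.728×10^14 m³ = 5.728×10^5 km³.
Ice volume = water volume × ρ_w/ρ_ice = 5.728×10^5 × 1027/907 = 6.49×10^5 km³.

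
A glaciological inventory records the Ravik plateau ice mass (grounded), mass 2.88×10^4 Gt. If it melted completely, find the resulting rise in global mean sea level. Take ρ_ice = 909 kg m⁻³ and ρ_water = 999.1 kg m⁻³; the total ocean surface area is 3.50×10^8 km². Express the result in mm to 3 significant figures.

≈ 82.4 mm

Ravik: 2.88×10^4 Gt = 2.880×10^16 kg; dividing by ρ_w = 999.1 kg m⁻³ gives 2.883×10^13 m³ of water.
Spread over 3.50×10^14 m² of ocean, Δh = 2.883×10^13 / 3.50×10^14 = 0.0824 m = 82.4 mm.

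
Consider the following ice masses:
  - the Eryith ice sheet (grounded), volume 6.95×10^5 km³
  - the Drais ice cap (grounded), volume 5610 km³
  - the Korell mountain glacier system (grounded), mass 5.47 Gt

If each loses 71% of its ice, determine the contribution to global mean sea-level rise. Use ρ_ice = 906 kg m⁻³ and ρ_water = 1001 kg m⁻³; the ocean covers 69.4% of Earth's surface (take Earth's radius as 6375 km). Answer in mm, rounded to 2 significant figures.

≈ 1300 mm

Eryith: 0.71 × 6.95×10^5 km³ × (906/1001) = 4.466×10^5 km³ of water.
Drais: 0.71 × 5610 km³ × (906/1001) = 3605 km³ of water.
Korell: 0.71 × 5.47 Gt = 3.884×10^12 kg; dividing by ρ_w = 1001 kg m⁻³ gives 3.880×10^9 m³ of water.
Total added water ≈ 4.502×10^14 m³ over 3.54×10^14 m² → Δh = 1.27 m = 1300 mm.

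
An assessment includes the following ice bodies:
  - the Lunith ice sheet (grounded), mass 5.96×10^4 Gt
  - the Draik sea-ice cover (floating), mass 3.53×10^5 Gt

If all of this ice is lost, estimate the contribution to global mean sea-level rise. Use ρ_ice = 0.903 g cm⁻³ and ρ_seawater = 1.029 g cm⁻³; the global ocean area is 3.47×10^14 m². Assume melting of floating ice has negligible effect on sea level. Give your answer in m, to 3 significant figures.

Lunith: 5.96×10^4 Gt = 5.960×10^16 kg; dividing by ρ_w = 1.029 g cm⁻³ = 1029 kg m⁻³ gives 5.792×10^13 m³ of water.
The Draik sea-ice cover is floating and already displaces its own weight of water, so its melt adds essentially nothing to sea level.
Total added water ≈ 5.792×10^13 m³ over 3.47×10^14 m² → Δh = 0.167 m.

≈ 0.167 m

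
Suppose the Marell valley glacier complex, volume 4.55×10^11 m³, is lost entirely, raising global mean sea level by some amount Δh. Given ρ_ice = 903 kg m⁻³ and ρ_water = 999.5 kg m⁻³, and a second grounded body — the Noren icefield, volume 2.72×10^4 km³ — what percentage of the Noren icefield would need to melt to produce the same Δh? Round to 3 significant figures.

Equal sea-level rise means equal mass of meltwater, i.e. equal mass of ice lost.
Ice mass of Marell: 4.109×10^14 kg; ice mass of Noren: 2.456×10^16 kg.
Fraction required = 4.109×10^14 / 2.456×10^16 = 0.0167 → 1.67 %.

≈ 1.67 %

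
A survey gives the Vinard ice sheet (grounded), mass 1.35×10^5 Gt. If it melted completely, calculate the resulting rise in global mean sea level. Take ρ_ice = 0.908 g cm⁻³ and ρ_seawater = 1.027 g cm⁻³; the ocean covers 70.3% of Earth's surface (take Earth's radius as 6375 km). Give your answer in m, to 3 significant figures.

Vinard: 1.35×10^5 Gt = 1.350×10^17 kg; dividing by ρ_w = 1.027 g cm⁻³ = 1027 kg m⁻³ gives 1.315×10^14 m³ of water.
Spread over 3.59×10^14 m² of ocean, Δh = 1.315×10^14 / 3.59×10^14 = 0.366 m.

≈ 0.366 m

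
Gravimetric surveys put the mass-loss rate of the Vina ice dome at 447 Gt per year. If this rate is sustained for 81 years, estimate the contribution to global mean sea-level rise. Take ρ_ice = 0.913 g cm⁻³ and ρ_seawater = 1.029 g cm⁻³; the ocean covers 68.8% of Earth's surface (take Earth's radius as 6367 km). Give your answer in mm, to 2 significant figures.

≈ 100 mm

Total mass lost = 447 Gt/yr × 81 yr = 3.621×10^4 Gt = 3.621×10^16 kg.
ρ_w = 1.029 g cm⁻³ = 1029 kg m⁻³, so water volume = 3.621×10^16 / 1029 = 3.519×10^13 m³.
Δh = 3.519×10^13 / 3.50×10^14 = 0.100 m = 100 mm.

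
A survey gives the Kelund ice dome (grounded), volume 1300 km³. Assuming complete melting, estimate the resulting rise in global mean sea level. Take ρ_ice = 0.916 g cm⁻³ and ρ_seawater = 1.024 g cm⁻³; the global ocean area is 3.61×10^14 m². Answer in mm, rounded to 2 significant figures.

≈ 3.2 mm

Kelund: 1300 km³ × (916/1024) = 1163 km³ of water.
Spread over 3.61×10^14 m² of ocean, Δh = 1.163×10^12 / 3.61×10^14 = 3.22×10^-3 m = 3.2 mm.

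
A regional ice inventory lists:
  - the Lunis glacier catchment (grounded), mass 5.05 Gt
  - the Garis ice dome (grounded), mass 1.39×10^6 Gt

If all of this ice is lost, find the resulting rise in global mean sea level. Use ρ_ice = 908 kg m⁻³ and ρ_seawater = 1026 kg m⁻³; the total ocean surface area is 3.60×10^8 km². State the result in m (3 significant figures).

Lunis: 5.05 Gt = 5.050×10^12 kg; dividing by ρ_w = 1026 kg m⁻³ gives 4.922×10^9 m³ of water.
Garis: 1.39×10^6 Gt = 1.390×10^18 kg; dividing by ρ_w = 1026 kg m⁻³ gives 1.355×10^15 m³ of water.
Total added water ≈ 1.355×10^15 m³ over 3.60×10^14 m² → Δh = 3.76 m.

≈ 3.76 m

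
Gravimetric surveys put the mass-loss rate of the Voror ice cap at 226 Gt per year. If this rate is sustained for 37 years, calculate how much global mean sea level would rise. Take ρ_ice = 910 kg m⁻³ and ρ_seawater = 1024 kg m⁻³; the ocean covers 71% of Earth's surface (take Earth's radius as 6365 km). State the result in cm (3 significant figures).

≈ 2.26 cm

Total mass lost = 226 Gt/yr × 37 yr = 8362 Gt = 8.362×10^15 kg.
ρ_w = 1024 kg m⁻³, so water volume = 8.362×10^15 / 1024 = 8.166×10^12 m³.
Δh = 8.166×10^12 / 3.61×10^14 = 0.0226 m = 2.26 cm.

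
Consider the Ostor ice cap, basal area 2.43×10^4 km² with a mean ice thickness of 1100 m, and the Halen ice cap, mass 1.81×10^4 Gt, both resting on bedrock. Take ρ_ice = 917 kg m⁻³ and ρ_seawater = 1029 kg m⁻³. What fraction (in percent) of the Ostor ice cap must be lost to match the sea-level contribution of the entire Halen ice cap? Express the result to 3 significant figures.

Equal sea-level rise means equal mass of meltwater, i.e. equal mass of ice lost.
Ice mass of Halen: 1.810×10^16 kg; ice mass of Ostor: 2.451×10^16 kg.
Fraction required = 1.810×10^16 / 2.451×10^16 = 0.738 → 73.8 %.

≈ 73.8 %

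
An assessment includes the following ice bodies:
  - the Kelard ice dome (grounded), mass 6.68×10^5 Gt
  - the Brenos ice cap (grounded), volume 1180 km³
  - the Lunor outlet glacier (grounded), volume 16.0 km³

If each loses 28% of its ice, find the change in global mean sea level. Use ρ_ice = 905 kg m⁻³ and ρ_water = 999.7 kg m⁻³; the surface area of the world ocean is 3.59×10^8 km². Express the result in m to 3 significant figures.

Kelard: 0.28 × 6.68×10^5 Gt = 1.870×10^17 kg; dividing by ρ_w = 999.7 kg m⁻³ gives 1.871×10^14 m³ of water.
Brenos: 0.28 × 1180 km³ × (905/999.7) = 299.1 km³ of water.
Lunor: 0.28 × 16.0 km³ × (905/999.7) = 4.056 km³ of water.
Total added water ≈ 1.874×10^14 m³ over 3.59×10^14 m² → Δh = 0.522 m.

≈ 0.522 m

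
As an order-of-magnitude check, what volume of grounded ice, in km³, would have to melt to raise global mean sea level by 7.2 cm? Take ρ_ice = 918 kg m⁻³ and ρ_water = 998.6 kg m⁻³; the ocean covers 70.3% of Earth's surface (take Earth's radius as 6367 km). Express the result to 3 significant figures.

Required water volume = Δh × A = 0.072 m × 3.58×10^14 m² = 2.579×10^13 m³ = 2.579×10^4 km³.
Ice volume = water volume × ρ_w/ρ_ice = 2.579×10^4 × 998.6/918 = 2.80×10^4 km³.

≈ 2.80×10^4 km³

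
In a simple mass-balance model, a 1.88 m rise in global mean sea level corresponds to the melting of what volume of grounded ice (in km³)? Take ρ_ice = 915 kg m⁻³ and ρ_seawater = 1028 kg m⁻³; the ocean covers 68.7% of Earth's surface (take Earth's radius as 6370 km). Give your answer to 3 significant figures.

Required water volume = Δh × A = 1.88 m × 3.50×10^14 m² = 6.586×10^14 m³ = 6.586×10^5 km³.
Ice volume = water volume × ρ_w/ρ_ice = 6.586×10^5 × 1028/915 = 7.40×10^5 km³.

≈ 7.40×10^5 km³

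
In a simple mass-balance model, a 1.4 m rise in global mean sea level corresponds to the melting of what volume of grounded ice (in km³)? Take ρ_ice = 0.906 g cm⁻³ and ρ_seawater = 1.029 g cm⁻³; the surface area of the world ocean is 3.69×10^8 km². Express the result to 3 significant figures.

Required water volume = Δh × A = 1.4 m × 3.69×10^14 m² = 5.166×10^14 m³ = 5.166×10^5 km³.
Ice volume = water volume × ρ_w/ρ_ice = 5.166×10^5 × 1029/906 = 5.87×10^5 km³.

≈ 5.87×10^5 km³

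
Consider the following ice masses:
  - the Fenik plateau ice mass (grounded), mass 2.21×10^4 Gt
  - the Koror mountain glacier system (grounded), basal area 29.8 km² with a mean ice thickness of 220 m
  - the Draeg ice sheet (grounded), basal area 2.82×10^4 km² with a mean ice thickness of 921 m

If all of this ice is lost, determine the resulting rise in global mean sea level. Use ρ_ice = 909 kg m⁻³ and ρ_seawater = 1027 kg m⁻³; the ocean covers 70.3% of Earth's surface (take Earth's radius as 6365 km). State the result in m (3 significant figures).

Fenik: 2.21×10^4 Gt = 2.210×10^16 kg; dividing by ρ_w = 1027 kg m⁻³ gives 2.152×10^13 m³ of water.
Koror: ice volume = 29.8 km² × 220 m = 6.556 km³; 6.556 × (909/1027) = 5.803 km³ of water.
Draeg: ice volume = 2.82×10^4 km² × 921 m = 2.597×10^4 km³; 2.597×10^4 × (909/1027) = 2.299×10^4 km³ of water.
Total added water ≈ 4.451×10^13 m³ over 3.58×10^14 m² → Δh = 0.124 m.

≈ 0.124 m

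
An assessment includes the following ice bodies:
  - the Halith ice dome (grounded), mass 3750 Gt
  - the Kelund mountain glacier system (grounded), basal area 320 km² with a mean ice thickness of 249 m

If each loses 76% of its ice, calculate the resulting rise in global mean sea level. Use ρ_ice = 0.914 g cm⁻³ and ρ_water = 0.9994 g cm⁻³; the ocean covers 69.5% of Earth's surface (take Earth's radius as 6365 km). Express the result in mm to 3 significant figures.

≈ 8.22 mm

Halith: 0.76 × 3750 Gt = 2.850×10^15 kg; dividing by ρ_w = 0.9994 g cm⁻³ = 999.4 kg m⁻³ gives 2.852×10^12 m³ of water.
Kelund: ice volume = 320 km² × 249 m = 79.68 km³; 0.76 × 79.68 × (914/999.4) = 55.38 km³ of water.
Total added water ≈ 2.907×10^12 m³ over 3.54×10^14 m² → Δh = 8.22×10^-3 m = 8.22 mm.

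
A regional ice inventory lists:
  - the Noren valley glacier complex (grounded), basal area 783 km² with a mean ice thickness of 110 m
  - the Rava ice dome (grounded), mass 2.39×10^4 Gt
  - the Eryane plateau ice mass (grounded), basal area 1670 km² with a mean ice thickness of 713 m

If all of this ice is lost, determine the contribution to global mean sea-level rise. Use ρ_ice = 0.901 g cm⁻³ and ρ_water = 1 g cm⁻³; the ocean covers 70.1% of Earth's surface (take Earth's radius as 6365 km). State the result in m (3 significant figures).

Noren: ice volume = 783 km² × 110 m = 86.13 km³; 86.13 × (901/1000) = 77.60 km³ of water.
Rava: 2.39×10^4 Gt = 2.390×10^16 kg; dividing by ρ_w = 1 g cm⁻³ = 1000 kg m⁻³ gives 2.390×10^13 m³ of water.
Eryane: ice volume = 1670 km² × 713 m = 1191 km³; 1191 × (901/1000) = 1073 km³ of water.
Total added water ≈ 2.505×10^13 m³ over 3.57×10^14 m² → Δh = 0.0702 m.

≈ 0.0702 m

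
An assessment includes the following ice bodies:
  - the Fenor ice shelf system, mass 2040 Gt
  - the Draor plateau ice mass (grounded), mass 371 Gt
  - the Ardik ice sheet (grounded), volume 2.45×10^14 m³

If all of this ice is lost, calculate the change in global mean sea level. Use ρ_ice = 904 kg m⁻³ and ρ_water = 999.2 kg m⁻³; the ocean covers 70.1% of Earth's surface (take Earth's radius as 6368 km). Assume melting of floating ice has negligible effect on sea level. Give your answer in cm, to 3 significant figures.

≈ 62.2 cm

The Fenor ice shelf system is floating and already displaces its own weight of water, so its melt adds essentially nothing to sea level.
Draor: 371 Gt = 3.710×10^14 kg; dividing by ρ_w = 999.2 kg m⁻³ gives 3.713×10^11 m³ of water.
Ardik: 2.45×10^14 m³ × (904/999.2) = 2.217×10^14 m³ of water.
Total added water ≈ 2.220×10^14 m³ over 3.57×10^14 m² → Δh = 0.622 m = 62.2 cm.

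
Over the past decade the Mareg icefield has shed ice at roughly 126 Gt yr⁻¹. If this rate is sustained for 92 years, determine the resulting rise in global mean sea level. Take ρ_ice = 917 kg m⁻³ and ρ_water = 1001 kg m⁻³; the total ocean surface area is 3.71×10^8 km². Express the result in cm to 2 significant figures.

Total mass lost = 126 Gt/yr × 92 yr = 1.159×10^4 Gt = 1.159×10^16 kg.
ρ_w = 1001 kg m⁻³, so water volume = 1.159×10^16 / 1001 = 1.158×10^13 m³.
Δh = 1.158×10^13 / 3.71×10^14 = 0.0312 m = 3.1 cm.

≈ 3.1 cm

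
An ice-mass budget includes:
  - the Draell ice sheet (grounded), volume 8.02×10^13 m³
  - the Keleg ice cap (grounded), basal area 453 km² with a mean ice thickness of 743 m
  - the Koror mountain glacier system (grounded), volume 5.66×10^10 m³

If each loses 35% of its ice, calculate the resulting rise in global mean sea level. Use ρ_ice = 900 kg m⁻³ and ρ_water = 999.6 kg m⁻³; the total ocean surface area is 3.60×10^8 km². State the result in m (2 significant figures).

≈ 0.071 m

Draell: 0.35 × 8.02×10^13 m³ × (900/999.6) = 2.527×10^13 m³ of water.
Keleg: ice volume = 453 km² × 743 m = 336.6 km³; 0.35 × 336.6 × (900/999.6) = 106.1 km³ of water.
Koror: 0.35 × 5.66×10^10 m³ × (900/999.6) = 1.784×10^10 m³ of water.
Total added water ≈ 2.540×10^13 m³ over 3.60×10^14 m² → Δh = 0.0705 m.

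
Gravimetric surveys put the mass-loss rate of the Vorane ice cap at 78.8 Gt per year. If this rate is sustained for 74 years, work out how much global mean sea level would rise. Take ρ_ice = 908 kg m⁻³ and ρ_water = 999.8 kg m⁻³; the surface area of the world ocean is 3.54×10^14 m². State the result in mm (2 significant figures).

≈ 16 mm

Total mass lost = 78.8 Gt/yr × 74 yr = 5831 Gt = 5.831×10^15 kg.
ρ_w = 999.8 kg m⁻³, so water volume = 5.831×10^15 / 999.8 = 5.832×10^12 m³.
Δh = 5.832×10^12 / 3.54×10^14 = 0.0165 m = 16 mm.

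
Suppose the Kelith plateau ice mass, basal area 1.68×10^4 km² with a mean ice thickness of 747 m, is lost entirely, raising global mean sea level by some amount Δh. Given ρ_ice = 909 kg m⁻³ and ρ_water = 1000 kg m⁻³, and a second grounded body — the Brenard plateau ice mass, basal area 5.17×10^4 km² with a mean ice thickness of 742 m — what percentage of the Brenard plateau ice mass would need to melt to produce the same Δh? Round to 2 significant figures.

Equal sea-level rise means equal mass of meltwater, i.e. equal mass of ice lost.
Ice mass of Kelith: 1.141×10^16 kg; ice mass of Brenard: 3.487×10^16 kg.
Fraction required = 1.141×10^16 / 3.487×10^16 = 0.327 → 33 %.

≈ 33 %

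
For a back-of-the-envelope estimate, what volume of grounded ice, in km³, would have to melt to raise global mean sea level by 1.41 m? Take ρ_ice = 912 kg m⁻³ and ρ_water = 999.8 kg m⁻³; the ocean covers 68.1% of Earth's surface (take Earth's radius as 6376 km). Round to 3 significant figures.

Required water volume = Δh × A = 1.41 m × 3.48×10^14 m² = 4.905×10^14 m³ = 4.905×10^5 km³.
Ice volume = water volume × ρ_w/ρ_ice = 4.905×10^5 × 999.8/912 = 5.38×10^5 km³.

≈ 5.38×10^5 km³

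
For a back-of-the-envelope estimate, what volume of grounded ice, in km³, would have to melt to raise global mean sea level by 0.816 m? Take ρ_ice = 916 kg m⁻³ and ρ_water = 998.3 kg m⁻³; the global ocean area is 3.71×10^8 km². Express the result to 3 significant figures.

Required water volume = Δh × A = 0.816 m × 3.71×10^14 m² = 3.027×10^14 m³ = 3.027×10^5 km³.
Ice volume = water volume × ρ_w/ρ_ice = 3.027×10^5 × 998.3/916 = 3.30×10^5 km³.

≈ 3.30×10^5 km³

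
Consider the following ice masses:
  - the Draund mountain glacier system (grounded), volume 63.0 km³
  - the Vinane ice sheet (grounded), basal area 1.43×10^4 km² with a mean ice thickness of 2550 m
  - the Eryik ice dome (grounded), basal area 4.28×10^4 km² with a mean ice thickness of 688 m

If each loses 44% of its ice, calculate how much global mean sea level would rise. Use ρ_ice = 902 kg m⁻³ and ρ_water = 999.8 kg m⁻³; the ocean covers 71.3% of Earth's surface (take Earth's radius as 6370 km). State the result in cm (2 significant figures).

≈ 7.2 cm

Draund: 0.44 × 63.0 km³ × (902/999.8) = 25.01 km³ of water.
Vinane: ice volume = 1.43×10^4 km² × 2550 m = 3.646×10^4 km³; 0.44 × 3.646×10^4 × (902/999.8) = 1.448×10^4 km³ of water.
Eryik: ice volume = 4.28×10^4 km² × 688 m = 2.945×10^4 km³; 0.44 × 2.945×10^4 × (902/999.8) = 1.169×10^4 km³ of water.
Total added water ≈ 2.619×10^13 m³ over 3.64×10^14 m² → Δh = 0.0720 m = 7.2 cm.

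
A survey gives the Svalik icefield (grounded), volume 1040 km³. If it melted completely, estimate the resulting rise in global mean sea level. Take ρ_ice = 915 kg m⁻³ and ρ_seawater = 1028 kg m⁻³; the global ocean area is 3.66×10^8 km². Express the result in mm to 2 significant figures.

Svalik: 1040 km³ × (915/1028) = 925.7 km³ of water.
Spread over 3.66×10^14 m² of ocean, Δh = 9.257×10^11 / 3.66×10^14 = 2.53×10^-3 m = 2.5 mm.

≈ 2.5 mm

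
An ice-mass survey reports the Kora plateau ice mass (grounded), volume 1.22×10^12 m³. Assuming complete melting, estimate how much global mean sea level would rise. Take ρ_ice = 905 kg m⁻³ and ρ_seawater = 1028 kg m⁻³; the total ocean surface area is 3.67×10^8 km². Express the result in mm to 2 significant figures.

Kora: 1.22×10^12 m³ × (905/1028) = 1.074×10^12 m³ of water.
Spread over 3.67×10^14 m² of ocean, Δh = 1.074×10^12 / 3.67×10^14 = 2.93×10^-3 m = 2.9 mm.

≈ 2.9 mm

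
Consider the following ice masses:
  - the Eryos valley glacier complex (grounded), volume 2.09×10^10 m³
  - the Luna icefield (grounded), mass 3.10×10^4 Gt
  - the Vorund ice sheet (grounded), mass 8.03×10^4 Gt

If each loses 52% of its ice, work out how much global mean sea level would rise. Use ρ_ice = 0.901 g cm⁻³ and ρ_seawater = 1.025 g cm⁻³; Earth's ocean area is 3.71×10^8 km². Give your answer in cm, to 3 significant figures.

≈ 15.2 cm

Eryos: 0.52 × 2.09×10^10 m³ × (901/1025) = 9.553×10^9 m³ of water.
Luna: 0.52 × 3.10×10^4 Gt = 1.612×10^16 kg; dividing by ρ_w = 1.025 g cm⁻³ = 1025 kg m⁻³ gives 1.573×10^13 m³ of water.
Vorund: 0.52 × 8.03×10^4 Gt = 4.176×10^16 kg; dividing by ρ_w = 1025 kg m⁻³ gives 4.074×10^13 m³ of water.
Total added water ≈ 5.647×10^13 m³ over 3.71×10^14 m² → Δh = 0.152 m = 15.2 cm.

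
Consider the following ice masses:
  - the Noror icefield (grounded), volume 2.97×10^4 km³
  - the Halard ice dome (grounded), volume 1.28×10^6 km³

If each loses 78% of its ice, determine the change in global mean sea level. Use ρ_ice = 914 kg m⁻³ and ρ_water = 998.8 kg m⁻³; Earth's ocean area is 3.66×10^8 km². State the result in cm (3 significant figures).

Noror: 0.78 × 2.97×10^4 km³ × (914/998.8) = 2.120×10^4 km³ of water.
Halard: 0.78 × 1.28×10^6 km³ × (914/998.8) = 9.136×10^5 km³ of water.
Total added water ≈ 9.348×10^14 m³ over 3.66×10^14 m² → Δh = 2.55 m = 255 cm.

≈ 255 cm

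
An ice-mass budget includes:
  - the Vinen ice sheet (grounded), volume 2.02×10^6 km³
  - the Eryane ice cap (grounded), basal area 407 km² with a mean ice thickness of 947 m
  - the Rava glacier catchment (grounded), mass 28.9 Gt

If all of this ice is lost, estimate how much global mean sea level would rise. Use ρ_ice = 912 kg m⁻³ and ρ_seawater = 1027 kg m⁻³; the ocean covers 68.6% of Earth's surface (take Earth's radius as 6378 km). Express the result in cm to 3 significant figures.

≈ 512 cm

Vinen: 2.02×10^6 km³ × (912/1027) = 1.794×10^6 km³ of water.
Eryane: ice volume = 407 km² × 947 m = 385.4 km³; 385.4 × (912/1027) = 342.3 km³ of water.
Rava: 28.9 Gt = 2.890×10^13 kg; dividing by ρ_w = 1027 kg m⁻³ gives 2.814×10^10 m³ of water.
Total added water ≈ 1.794×10^15 m³ over 3.51×10^14 m² → Δh = 5.12 m = 512 cm.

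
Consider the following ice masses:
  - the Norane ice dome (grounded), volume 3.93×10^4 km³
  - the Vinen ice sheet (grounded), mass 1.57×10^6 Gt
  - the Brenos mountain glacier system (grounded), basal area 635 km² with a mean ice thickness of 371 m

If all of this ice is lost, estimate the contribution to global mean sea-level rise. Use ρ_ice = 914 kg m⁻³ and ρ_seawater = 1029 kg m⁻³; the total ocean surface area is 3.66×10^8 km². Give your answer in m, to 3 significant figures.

≈ 4.26 m

Norane: 3.93×10^4 km³ × (914/1029) = 3.491×10^4 km³ of water.
Vinen: 1.57×10^6 Gt = 1.570×10^18 kg; dividing by ρ_w = 1029 kg m⁻³ gives 1.526×10^15 m³ of water.
Brenos: ice volume = 635 km² × 371 m = 235.6 km³; 235.6 × (914/1029) = 209.3 km³ of water.
Total added water ≈ 1.561×10^15 m³ over 3.66×10^14 m² → Δh = 4.26 m.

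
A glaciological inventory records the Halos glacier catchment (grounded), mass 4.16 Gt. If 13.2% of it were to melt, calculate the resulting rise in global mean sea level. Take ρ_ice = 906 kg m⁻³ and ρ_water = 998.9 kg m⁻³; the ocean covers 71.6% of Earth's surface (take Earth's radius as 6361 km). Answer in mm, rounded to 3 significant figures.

≈ 1.51×10^-3 mm

Halos: 0.132 × 4.16 Gt = 5.491×10^11 kg; dividing by ρ_w = 998.9 kg m⁻³ gives 5.497×10^8 m³ of water.
Spread over 3.64×10^14 m² of ocean, Δh = 5.497×10^8 / 3.64×10^14 = 1.51×10^-6 m = 1.51×10^-3 mm.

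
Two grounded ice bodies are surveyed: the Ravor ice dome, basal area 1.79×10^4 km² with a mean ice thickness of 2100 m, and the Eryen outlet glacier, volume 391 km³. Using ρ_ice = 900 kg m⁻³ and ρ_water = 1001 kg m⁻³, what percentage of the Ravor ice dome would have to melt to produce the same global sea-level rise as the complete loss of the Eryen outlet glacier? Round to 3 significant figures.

≈ 1.04 %

Equal sea-level rise means equal mass of meltwater, i.e. equal mass of ice lost.
Ice mass of Eryen: 3.519×10^14 kg; ice mass of Ravor: 3.383×10^16 kg.
Fraction required = 3.519×10^14 / 3.383×10^16 = 0.0104 → 1.04 %.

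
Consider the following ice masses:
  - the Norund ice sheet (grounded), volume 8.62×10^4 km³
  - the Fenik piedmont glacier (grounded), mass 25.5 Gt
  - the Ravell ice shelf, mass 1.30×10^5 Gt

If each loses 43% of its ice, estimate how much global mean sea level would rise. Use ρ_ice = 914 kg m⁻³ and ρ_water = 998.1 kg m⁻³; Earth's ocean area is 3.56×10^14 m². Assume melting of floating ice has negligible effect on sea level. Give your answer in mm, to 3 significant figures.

≈ 95.4 mm

Norund: 0.43 × 8.62×10^4 km³ × (914/998.1) = 3.394×10^4 km³ of water.
Fenik: 0.43 × 25.5 Gt = 1.096×10^13 kg; dividing by ρ_w = 998.1 kg m⁻³ gives 1.099×10^10 m³ of water.
The Ravell ice shelf is floating and already displaces its own weight of water, so its melt adds essentially nothing to sea level.
Total added water ≈ 3.395×10^13 m³ over 3.56×10^14 m² → Δh = 0.0954 m = 95.4 mm.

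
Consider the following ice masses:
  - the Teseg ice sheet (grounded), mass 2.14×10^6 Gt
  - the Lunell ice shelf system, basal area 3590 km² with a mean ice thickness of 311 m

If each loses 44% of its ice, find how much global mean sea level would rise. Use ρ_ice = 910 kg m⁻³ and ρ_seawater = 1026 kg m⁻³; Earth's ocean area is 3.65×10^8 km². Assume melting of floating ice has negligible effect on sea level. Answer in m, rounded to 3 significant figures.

Teseg: 0.44 × 2.14×10^6 Gt = 9.416×10^17 kg; dividing by ρ_w = 1026 kg m⁻³ gives 9.177×10^14 m³ of water.
The Lunell ice shelf system is floating and already displaces its own weight of water, so its melt adds essentially nothing to sea level.
Total added water ≈ 9.177×10^14 m³ over 3.65×10^14 m² → Δh = 2.51 m.

≈ 2.51 m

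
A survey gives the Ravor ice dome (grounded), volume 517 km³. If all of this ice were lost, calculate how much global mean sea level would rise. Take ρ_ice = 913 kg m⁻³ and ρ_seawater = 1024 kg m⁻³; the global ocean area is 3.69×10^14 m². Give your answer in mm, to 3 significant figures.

≈ 1.25 mm

Ravor: 517 km³ × (913/1024) = 461.0 km³ of water.
Spread over 3.69×10^14 m² of ocean, Δh = 4.610×10^11 / 3.69×10^14 = 1.25×10^-3 m = 1.25 mm.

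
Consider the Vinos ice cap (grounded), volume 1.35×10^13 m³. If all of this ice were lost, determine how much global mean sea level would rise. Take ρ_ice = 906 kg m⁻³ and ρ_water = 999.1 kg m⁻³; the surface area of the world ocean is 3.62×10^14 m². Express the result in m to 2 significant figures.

≈ 0.034 m

Vinos: 1.35×10^13 m³ × (906/999.1) = 1.224×10^13 m³ of water.
Spread over 3.62×10^14 m² of ocean, Δh = 1.224×10^13 / 3.62×10^14 = 0.0338 m.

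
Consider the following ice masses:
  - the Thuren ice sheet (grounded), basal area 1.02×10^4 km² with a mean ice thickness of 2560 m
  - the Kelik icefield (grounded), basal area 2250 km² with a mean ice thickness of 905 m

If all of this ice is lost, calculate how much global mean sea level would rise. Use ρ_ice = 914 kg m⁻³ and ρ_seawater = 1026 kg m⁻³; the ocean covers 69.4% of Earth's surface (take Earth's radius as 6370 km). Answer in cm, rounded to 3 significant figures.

Thuren: ice volume = 1.02×10^4 km² × 2560 m = 2.611×10^4 km³; 2.611×10^4 × (914/1026) = 2.326×10^4 km³ of water.
Kelik: ice volume = 2250 km² × 905 m = 2036 km³; 2036 × (914/1026) = 1814 km³ of water.
Total added water ≈ 2.508×10^13 m³ over 3.54×10^14 m² → Δh = 0.0709 m = 7.09 cm.

≈ 7.09 cm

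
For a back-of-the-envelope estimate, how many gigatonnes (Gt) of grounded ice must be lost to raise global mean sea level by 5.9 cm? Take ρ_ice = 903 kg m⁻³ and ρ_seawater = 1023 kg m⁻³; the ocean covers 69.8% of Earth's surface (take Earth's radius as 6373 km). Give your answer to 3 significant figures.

≈ 2.15×10^4 Gt

Required water volume = Δh × A = 0.059 m × 3.56×10^14 m² = 2.102×10^13 m³.
ρ_w = 1023 kg m⁻³, so the mass of water = 2.102×10^13 m³ × 1023 kg m⁻³ = 2.150×10^16 kg = 2.15×10^4 Gt (and the same mass of ice, by conservation).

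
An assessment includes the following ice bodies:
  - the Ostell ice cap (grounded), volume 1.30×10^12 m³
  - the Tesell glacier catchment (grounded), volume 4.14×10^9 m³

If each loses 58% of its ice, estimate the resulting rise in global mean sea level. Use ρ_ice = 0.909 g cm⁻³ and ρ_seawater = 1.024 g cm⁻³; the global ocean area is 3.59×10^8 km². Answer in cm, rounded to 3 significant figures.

≈ 0.187 cm

Ostell: 0.58 × 1.30×10^12 m³ × (909/1024) = 6.693×10^11 m³ of water.
Tesell: 0.58 × 4.14×10^9 m³ × (909/1024) = 2.132×10^9 m³ of water.
Total added water ≈ 6.715×10^11 m³ over 3.59×10^14 m² → Δh = 1.87×10^-3 m = 0.187 cm.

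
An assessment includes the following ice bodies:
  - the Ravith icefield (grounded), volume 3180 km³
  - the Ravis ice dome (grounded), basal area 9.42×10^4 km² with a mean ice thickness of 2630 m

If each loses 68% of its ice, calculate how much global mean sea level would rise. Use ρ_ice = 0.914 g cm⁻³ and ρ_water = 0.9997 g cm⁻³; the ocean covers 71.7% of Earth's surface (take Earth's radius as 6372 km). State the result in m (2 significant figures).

Ravith: 0.68 × 3180 km³ × (914/999.7) = 1977 km³ of water.
Ravis: ice volume = 9.42×10^4 km² × 2630 m = 2.477×10^5 km³; 0.68 × 2.477×10^5 × (914/999.7) = 1.540×10^5 km³ of water.
Total added water ≈ 1.560×10^14 m³ over 3.66×10^14 m² → Δh = 0.426 m.

≈ 0.43 m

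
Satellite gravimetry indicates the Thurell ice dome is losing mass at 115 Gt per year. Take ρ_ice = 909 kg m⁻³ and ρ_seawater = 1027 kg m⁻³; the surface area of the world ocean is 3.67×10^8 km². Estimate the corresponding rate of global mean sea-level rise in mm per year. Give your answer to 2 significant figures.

≈ 0.31 mm/yr

ρ_w = 1027 kg m⁻³. Annual water volume added = 115 Gt / ρ_w = 1.150×10^14 kg / 1027 kg m⁻³ = 1.120×10^11 m³.
Δh per year = 1.120×10^11 / 3.67×10^14 = 3.05×10^-4 m = 0.31 mm.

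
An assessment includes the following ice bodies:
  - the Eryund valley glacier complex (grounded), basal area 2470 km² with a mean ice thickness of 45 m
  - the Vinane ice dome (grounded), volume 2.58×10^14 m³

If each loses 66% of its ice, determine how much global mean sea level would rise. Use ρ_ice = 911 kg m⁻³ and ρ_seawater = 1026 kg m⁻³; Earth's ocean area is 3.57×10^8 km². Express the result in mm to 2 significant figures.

≈ 420 mm

Eryund: ice volume = 2470 km² × 45 m = 111.2 km³; 0.66 × 111.2 × (911/1026) = 65.14 km³ of water.
Vinane: 0.66 × 2.58×10^14 m³ × (911/1026) = 1.512×10^14 m³ of water.
Total added water ≈ 1.513×10^14 m³ over 3.57×10^14 m² → Δh = 0.424 m = 420 mm.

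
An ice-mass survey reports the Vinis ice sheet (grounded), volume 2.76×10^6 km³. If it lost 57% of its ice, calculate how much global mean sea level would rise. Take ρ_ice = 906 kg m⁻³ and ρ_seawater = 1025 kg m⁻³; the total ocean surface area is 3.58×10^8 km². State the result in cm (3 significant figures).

Vinis: 0.57 × 2.76×10^6 km³ × (906/1025) = 1.391×10^6 km³ of water.
Spread over 3.58×10^14 m² of ocean, Δh = 1.391×10^15 / 3.58×10^14 = 3.88 m = 388 cm.

≈ 388 cm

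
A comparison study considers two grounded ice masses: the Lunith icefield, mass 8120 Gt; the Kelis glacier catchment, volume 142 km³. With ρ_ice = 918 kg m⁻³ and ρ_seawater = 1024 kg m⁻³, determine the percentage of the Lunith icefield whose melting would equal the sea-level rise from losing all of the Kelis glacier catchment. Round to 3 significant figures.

≈ 1.61 %

Equal sea-level rise means equal mass of meltwater, i.e. equal mass of ice lost.
Ice mass of Kelis: 1.304×10^14 kg; ice mass of Lunith: 8.120×10^15 kg.
Fraction required = 1.304×10^14 / 8.120×10^15 = 0.0161 → 1.61 %.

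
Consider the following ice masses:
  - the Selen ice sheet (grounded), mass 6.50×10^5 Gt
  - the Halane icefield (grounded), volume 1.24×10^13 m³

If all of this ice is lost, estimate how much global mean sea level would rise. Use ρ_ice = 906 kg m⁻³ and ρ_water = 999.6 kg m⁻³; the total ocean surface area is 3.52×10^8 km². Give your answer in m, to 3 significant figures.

≈ 1.88 m

Selen: 6.50×10^5 Gt = 6.500×10^17 kg; dividing by ρ_w = 999.6 kg m⁻³ gives 6.503×10^14 m³ of water.
Halane: 1.24×10^13 m³ × (906/999.6) = 1.124×10^13 m³ of water.
Total added water ≈ 6.615×10^14 m³ over 3.52×10^14 m² → Δh = 1.88 m.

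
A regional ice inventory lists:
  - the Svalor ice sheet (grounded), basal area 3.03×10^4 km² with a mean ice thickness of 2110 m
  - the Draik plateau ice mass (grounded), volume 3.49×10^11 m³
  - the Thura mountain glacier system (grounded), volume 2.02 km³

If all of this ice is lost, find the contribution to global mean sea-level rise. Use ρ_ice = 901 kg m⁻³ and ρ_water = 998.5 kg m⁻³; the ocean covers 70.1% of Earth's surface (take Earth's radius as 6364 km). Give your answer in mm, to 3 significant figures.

Svalor: ice volume = 3.03×10^4 km² × 2110 m = 6.393×10^4 km³; 6.393×10^4 × (901/998.5) = 5.769×10^4 km³ of water.
Draik: 3.49×10^11 m³ × (901/998.5) = 3.149×10^11 m³ of water.
Thura: 2.02 km³ × (901/998.5) = 1.823 km³ of water.
Total added water ≈ 5.801×10^13 m³ over 3.57×10^14 m² → Δh = 0.163 m = 163 mm.

≈ 163 mm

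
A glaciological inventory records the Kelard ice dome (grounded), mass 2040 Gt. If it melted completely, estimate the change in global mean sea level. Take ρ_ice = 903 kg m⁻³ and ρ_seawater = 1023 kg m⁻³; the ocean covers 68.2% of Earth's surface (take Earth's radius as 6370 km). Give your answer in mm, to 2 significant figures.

Kelard: 2040 Gt = 2.040×10^15 kg; dividing by ρ_w = 1023 kg m⁻³ gives 1.994×10^12 m³ of water.
Spread over 3.48×10^14 m² of ocean, Δh = 1.994×10^12 / 3.48×10^14 = 5.73×10^-3 m = 5.7 mm.

≈ 5.7 mm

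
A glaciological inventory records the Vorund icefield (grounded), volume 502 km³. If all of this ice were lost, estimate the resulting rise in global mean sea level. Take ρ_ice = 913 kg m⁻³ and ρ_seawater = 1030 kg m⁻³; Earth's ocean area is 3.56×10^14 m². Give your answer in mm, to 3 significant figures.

Vorund: 502 km³ × (913/1030) = 445.0 km³ of water.
Spread over 3.56×10^14 m² of ocean, Δh = 4.450×10^11 / 3.56×10^14 = 1.25×10^-3 m = 1.25 mm.

≈ 1.25 mm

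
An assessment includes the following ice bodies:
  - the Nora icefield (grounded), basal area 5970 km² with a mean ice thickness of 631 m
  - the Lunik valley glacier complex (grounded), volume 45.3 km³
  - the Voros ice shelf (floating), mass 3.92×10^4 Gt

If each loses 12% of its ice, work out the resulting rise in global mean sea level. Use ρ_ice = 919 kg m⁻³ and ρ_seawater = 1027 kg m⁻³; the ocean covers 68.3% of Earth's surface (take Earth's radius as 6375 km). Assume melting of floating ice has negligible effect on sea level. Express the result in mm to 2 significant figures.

Nora: ice volume = 5970 km² × 631 m = 3767 km³; 0.12 × 3767 × (919/1027) = 404.5 km³ of water.
Lunik: 0.12 × 45.3 km³ × (919/1027) = 4.864 km³ of water.
The Voros ice shelf is floating and already displaces its own weight of water, so its melt adds essentially nothing to sea level.
Total added water ≈ 4.094×10^11 m³ over 3.49×10^14 m² → Δh = 1.17×10^-3 m = 1.2 mm.

≈ 1.2 mm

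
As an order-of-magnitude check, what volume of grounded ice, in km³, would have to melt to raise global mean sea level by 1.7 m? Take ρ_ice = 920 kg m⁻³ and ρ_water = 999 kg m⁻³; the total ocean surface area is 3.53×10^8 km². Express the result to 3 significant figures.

Required water volume = Δh × A = 1.7 m × 3.53×10^14 m² = 6.001×10^14 m³ = 6.001×10^5 km³.
Ice volume = water volume × ρ_w/ρ_ice = 6.001×10^5 × 999/920 = 6.52×10^5 km³.

≈ 6.52×10^5 km³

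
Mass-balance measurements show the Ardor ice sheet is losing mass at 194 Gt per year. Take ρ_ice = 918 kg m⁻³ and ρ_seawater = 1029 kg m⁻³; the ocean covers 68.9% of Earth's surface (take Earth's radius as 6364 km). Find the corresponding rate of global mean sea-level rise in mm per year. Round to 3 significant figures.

≈ 0.538 mm/yr

ρ_w = 1029 kg m⁻³. Annual water volume added = 194 Gt / ρ_w = 1.940×10^14 kg / 1029 kg m⁻³ = 1.885×10^11 m³.
Δh per year = 1.885×10^11 / 3.51×10^14 = 5.38×10^-4 m = 0.538 mm.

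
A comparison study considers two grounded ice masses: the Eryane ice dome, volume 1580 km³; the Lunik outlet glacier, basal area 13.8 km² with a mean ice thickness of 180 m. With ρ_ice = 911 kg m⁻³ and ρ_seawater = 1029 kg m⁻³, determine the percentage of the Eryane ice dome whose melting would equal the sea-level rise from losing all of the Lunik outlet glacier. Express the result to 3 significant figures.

≈ 0.157 %

Equal sea-level rise means equal mass of meltwater, i.e. equal mass of ice lost.
Ice mass of Lunik: 2.263×10^12 kg; ice mass of Eryane: 1.439×10^15 kg.
Fraction required = 2.263×10^12 / 1.439×10^15 = 1.57×10^-3 → 0.157 %.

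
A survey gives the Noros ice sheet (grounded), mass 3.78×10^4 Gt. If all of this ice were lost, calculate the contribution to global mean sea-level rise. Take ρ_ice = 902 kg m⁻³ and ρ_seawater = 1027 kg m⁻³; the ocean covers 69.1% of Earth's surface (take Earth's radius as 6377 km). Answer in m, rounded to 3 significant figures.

Noros: 3.78×10^4 Gt = 3.780×10^16 kg; dividing by ρ_w = 1027 kg m⁻³ gives 3.681×10^13 m³ of water.
Spread over 3.53×10^14 m² of ocean, Δh = 3.681×10^13 / 3.53×10^14 = 0.104 m.

≈ 0.104 m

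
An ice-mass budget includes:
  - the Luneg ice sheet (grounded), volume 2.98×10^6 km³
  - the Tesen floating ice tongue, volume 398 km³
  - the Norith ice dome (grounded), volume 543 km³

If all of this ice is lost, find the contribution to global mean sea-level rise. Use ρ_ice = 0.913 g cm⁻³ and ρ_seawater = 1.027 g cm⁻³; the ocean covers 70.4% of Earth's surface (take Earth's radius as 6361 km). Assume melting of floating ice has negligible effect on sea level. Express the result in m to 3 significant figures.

Luneg: 2.98×10^6 km³ × (913/1027) = 2.649×10^6 km³ of water.
The Tesen floating ice tongue is floating and already displaces its own weight of water, so its melt adds essentially nothing to sea level.
Norith: 543 km³ × (913/1027) = 482.7 km³ of water.
Total added water ≈ 2.650×10^15 m³ over 3.58×10^14 m² → Δh = 7.40 m.

≈ 7.40 m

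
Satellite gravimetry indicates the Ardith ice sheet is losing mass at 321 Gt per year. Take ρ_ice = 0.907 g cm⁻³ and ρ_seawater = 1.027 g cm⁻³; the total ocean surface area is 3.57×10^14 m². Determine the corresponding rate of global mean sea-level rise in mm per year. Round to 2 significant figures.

≈ 0.88 mm/yr

ρ_w = 1.027 g cm⁻³ = 1027 kg m⁻³. Annual water volume added = 321 Gt / ρ_w = 3.210×10^14 kg / 1027 kg m⁻³ = 3.126×10^11 m³.
Δh per year = 3.126×10^11 / 3.57×10^14 = 8.76×10^-4 m = 0.88 mm.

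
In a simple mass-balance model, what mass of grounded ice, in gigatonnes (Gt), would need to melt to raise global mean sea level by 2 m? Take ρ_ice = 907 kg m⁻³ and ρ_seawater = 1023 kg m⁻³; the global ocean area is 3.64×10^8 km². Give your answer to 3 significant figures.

≈ 7.45×10^5 Gt

Required water volume = Δh × A = 2 m × 3.64×10^14 m² = 7.280×10^14 m³.
ρ_w = 1023 kg m⁻³, so the mass of water = 7.280×10^14 m³ × 1023 kg m⁻³ = 7.447×10^17 kg = 7.45×10^5 Gt (and the same mass of ice, by conservation).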